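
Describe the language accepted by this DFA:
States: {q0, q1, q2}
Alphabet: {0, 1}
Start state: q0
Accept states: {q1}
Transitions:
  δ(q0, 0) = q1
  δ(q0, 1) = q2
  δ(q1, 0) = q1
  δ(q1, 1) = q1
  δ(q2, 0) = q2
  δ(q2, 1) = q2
Analyzing the DFA structure:
Start state: q0
Accept states: {q1}
Interpreting what each state remembers (checking against the transitions):
  q0: nothing has been read yet
  q1: the first symbol was 0
  q2: the first symbol was 1 (trap state)
  δ(q0, 0): in q0 (nothing has been read yet), after reading 0 we have: the first symbol was 0 → q1
  δ(q0, 1): in q0 (nothing has been read yet), after reading 1 we have: the first symbol was 1 (trap state) → q2
  δ(q1, 0): in q1 (the first symbol was 0), after reading 0 we have: the first symbol was 0 → q1
  δ(q1, 1): in q1 (the first symbol was 0), after reading 1 we have: the first symbol was 0 → q1
  δ(q2, 0): in q2 (the first symbol was 1 (trap state)), after reading 0 we have: the first symbol was 1 (trap state) → q2
  δ(q2, 1): in q2 (the first symbol was 1 (trap state)), after reading 1 we have: the first symbol was 1 (trap state) → q2
A string is accepted iff it ends in {q1}, i.e. the first symbol was 0.
Language: All binary strings starting with 0

Final answer: All binary strings starting with 0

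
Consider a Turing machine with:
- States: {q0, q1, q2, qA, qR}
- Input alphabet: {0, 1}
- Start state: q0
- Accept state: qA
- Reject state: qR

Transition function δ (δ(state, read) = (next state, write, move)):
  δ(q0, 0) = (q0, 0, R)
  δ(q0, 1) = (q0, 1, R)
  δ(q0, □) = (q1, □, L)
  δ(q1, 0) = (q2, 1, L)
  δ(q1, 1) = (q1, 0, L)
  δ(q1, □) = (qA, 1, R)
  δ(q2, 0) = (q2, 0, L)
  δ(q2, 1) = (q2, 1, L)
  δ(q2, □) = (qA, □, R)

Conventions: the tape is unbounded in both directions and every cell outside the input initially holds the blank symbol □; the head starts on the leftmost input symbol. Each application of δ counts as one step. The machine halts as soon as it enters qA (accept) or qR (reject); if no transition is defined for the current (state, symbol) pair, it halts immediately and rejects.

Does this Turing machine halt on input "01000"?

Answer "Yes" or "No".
Step 0: [q0]01000 (head at position 0)
Step 1: δ(q0, 0) = (q0, 0, R)  ⊢  0[q0]1000 (head at position 1)
Step 2: δ(q0, 1) = (q0, 1, R)  ⊢  01[q0]000 (head at position 2)
Step 3: δ(q0, 0) = (q0, 0, R)  ⊢  010[q0]00 (head at position 3)
Step 4: δ(q0, 0) = (q0, 0, R)  ⊢  0100[q0]0 (head at position 4)
Step 5: δ(q0, 0) = (q0, 0, R)  ⊢  01000[q0]□ (head at position 5)
Step 6: δ(q0, □) = (q1, □, L)  ⊢  0100[q1]0□ (head at position 4)
Step 7: δ(q1, 0) = (q2, 1, L)  ⊢  010[q2]01□ (head at position 3)
Step 8: δ(q2, 0) = (q2, 0, L)  ⊢  01[q2]001□ (head at position 2)
Step 9: δ(q2, 0) = (q2, 0, L)  ⊢  0[q2]1001□ (head at position 1)
Step 10: δ(q2, 1) = (q2, 1, L)  ⊢  [q2]01001□ (head at position 0)
Step 11: δ(q2, 0) = (q2, 0, L)  ⊢  [q2]□01001□ (head at position -1)
Step 12: δ(q2, □) = (qA, □, R)  ⊢  □[qA]01001□ (head at position 0)
The machine is in qA, so it halts and accepts.
It halts after 12 steps.

Final answer: Yes - halts after 12 steps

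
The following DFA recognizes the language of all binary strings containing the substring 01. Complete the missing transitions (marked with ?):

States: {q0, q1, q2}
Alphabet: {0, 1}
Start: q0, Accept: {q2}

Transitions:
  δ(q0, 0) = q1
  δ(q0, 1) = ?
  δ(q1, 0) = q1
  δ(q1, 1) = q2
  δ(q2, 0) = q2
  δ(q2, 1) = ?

What each state remembers (consistent with the given transitions and accept states):
  q0: 01 not seen yet and the last symbol was not 0
  q1: 01 not seen yet and the last symbol was 0
  q2: the substring 01 has already been seen
Filling in the missing entries:
  δ(q0, 1): in q0 (01 not seen yet and the last symbol was not 0), after reading 1 we have: 01 not seen yet and the last symbol was not 0 → q0
  δ(q2, 1): in q2 (the substring 01 has already been seen), after reading 1 we have: the substring 01 has already been seen → q2

Final answer: δ(q0, 1) = q0; δ(q2, 1) = q2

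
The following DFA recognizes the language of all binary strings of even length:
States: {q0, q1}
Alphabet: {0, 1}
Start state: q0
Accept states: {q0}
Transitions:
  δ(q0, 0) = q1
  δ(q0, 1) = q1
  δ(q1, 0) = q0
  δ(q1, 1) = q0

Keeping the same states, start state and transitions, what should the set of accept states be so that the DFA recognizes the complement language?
The DFA is complete (every state has a transition on every symbol), so the complement
is recognized by the same DFA with accepting and non-accepting states swapped.
Original accept states: {q0}
Complement accept states = All states - Original accept states
= {q0, q1} - {q0}
= {q1}
Complement language: strings of ODD length

Final answer: {q1}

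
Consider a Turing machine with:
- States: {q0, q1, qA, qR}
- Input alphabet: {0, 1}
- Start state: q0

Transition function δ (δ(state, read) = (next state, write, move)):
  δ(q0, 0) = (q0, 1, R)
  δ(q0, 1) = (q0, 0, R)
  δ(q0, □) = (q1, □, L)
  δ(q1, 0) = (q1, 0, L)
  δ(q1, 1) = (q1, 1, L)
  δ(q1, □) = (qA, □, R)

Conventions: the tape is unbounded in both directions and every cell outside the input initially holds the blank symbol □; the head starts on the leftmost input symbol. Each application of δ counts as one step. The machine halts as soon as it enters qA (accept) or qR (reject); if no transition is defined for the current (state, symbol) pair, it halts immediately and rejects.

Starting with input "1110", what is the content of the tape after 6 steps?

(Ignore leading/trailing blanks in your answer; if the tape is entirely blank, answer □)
Step 0: [q0]1110 (head at position 0)
Step 1: δ(q0, 1) = (q0, 0, R)  ⊢  0[q0]110 (head at position 1)
Step 2: δ(q0, 1) = (q0, 0, R)  ⊢  00[q0]10 (head at position 2)
Step 3: δ(q0, 1) = (q0, 0, R)  ⊢  000[q0]0 (head at position 3)
Step 4: δ(q0, 0) = (q0, 1, R)  ⊢  0001[q0]□ (head at position 4)
Step 5: δ(q0, □) = (q1, □, L)  ⊢  000[q1]1□ (head at position 3)
Step 6: δ(q1, 1) = (q1, 1, L)  ⊢  00[q1]01□ (head at position 2)
Tape after 6 steps (ignoring surrounding blanks): 0001

Final answer: Tape: 0001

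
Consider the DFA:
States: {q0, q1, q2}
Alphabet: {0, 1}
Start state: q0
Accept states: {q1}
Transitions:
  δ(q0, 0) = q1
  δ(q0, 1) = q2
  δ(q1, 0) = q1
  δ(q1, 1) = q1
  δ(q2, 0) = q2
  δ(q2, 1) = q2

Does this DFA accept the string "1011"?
Processing string "1011":
  q0 --1--> q2
  q2 --0--> q2
  q2 --1--> q2
  q2 --1--> q2
Final state: q2
Accept states: {q1}
q2 is not an accept state, so the string is rejected.

Final answer: No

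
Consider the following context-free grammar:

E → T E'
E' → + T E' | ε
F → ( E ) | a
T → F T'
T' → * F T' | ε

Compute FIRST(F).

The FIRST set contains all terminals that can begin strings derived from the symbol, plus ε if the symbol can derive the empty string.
FIRST(F): F → ( E ) contributes '(' and F → a contributes 'a', so FIRST(F) = {(, a}. F is not nullable.

Final answer: {(, a}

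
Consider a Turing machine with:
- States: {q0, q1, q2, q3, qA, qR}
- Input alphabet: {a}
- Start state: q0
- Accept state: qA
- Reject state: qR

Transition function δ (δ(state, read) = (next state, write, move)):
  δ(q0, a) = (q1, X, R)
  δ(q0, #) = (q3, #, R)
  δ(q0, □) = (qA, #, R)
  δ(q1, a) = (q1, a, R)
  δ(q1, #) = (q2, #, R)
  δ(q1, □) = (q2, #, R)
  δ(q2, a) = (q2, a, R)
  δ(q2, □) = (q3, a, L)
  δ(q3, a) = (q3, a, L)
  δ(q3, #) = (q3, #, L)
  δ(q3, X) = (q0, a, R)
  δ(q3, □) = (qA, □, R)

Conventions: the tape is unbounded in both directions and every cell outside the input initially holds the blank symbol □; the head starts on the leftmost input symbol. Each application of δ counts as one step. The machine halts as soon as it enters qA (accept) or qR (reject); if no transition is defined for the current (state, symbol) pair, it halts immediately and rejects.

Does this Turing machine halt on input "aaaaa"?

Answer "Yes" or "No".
Trace (configuration after each step, as tape_left[state]tape_right with head position):
Step 0: [q0]aaaaa (head at position 0)
Step 1: X[q1]aaaa (head 1)
Step 2: Xa[q1]aaa (head 2)
Step 3: Xaa[q1]aa (head 3)
Step 4: Xaaa[q1]a (head 4)
Step 5: Xaaaa[q1]□ (head 5)
Step 6: Xaaaa#[q2]□ (head 6)
Step 7: Xaaaa[q3]#a (head 5)
Step 8: Xaaa[q3]a#a (head 4)
Step 9: Xaa[q3]aa#a (head 3)
Step 10: Xa[q3]aaa#a (head 2)
Step 11: X[q3]aaaa#a (head 1)
Step 12: [q3]Xaaaa#a (head 0)
Step 13: a[q0]aaaa#a (head 1)
Step 14: aX[q1]aaa#a (head 2)
Step 15: aXa[q1]aa#a (head 3)
Step 16: aXaa[q1]a#a (head 4)
Step 17: aXaaa[q1]#a (head 5)
Step 18: aXaaa#[q2]a (head 6)
Step 19: aXaaa#a[q2]□ (head 7)
Step 20: aXaaa#[q3]aa (head 6)
Step 21: aXaaa[q3]#aa (head 5)
Step 22: aXaa[q3]a#aa (head 4)
Step 23: aXa[q3]aa#aa (head 3)
Step 24: aX[q3]aaa#aa (head 2)
Step 25: a[q3]Xaaa#aa (head 1)
Step 26: aa[q0]aaa#aa (head 2)
Step 27: aaX[q1]aa#aa (head 3)
Step 28: aaXa[q1]a#aa (head 4)
Step 29: aaXaa[q1]#aa (head 5)
Step 30: aaXaa#[q2]aa (head 6)
Step 31: aaXaa#a[q2]a (head 7)
Step 32: aaXaa#aa[q2]□ (head 8)
Step 33: aaXaa#a[q3]aa (head 7)
Step 34: aaXaa#[q3]aaa (head 6)
Step 35: aaXaa[q3]#aaa (head 5)
Step 36: aaXa[q3]a#aaa (head 4)
Step 37: aaX[q3]aa#aaa (head 3)
Step 38: aa[q3]Xaa#aaa (head 2)
Step 39: aaa[q0]aa#aaa (head 3)
Step 40: aaaX[q1]a#aaa (head 4)
Step 41: aaaXa[q1]#aaa (head 5)
Step 42: aaaXa#[q2]aaa (head 6)
Step 43: aaaXa#a[q2]aa (head 7)
Step 44: aaaXa#aa[q2]a (head 8)
Step 45: aaaXa#aaa[q2]□ (head 9)
Step 46: aaaXa#aa[q3]aa (head 8)
Step 47: aaaXa#a[q3]aaa (head 7)
Step 48: aaaXa#[q3]aaaa (head 6)
Step 49: aaaXa[q3]#aaaa (head 5)
Step 50: aaaX[q3]a#aaaa (head 4)
Step 51: aaa[q3]Xa#aaaa (head 3)
Step 52: aaaa[q0]a#aaaa (head 4)
Step 53: aaaaX[q1]#aaaa (head 5)
Step 54: aaaaX#[q2]aaaa (head 6)
Step 55: aaaaX#a[q2]aaa (head 7)
Step 56: aaaaX#aa[q2]aa (head 8)
Step 57: aaaaX#aaa[q2]a (head 9)
Step 58: aaaaX#aaaa[q2]□ (head 10)
Step 59: aaaaX#aaa[q3]aa (head 9)
Step 60: aaaaX#aa[q3]aaa (head 8)
Step 61: aaaaX#a[q3]aaaa (head 7)
Step 62: aaaaX#[q3]aaaaa (head 6)
Step 63: aaaaX[q3]#aaaaa (head 5)
Step 64: aaaa[q3]X#aaaaa (head 4)
Step 65: aaaaa[q0]#aaaaa (head 5)
Step 66: aaaaa#[q3]aaaaa (head 6)
Step 67: aaaaa[q3]#aaaaa (head 5)
Step 68: aaaa[q3]a#aaaaa (head 4)
Step 69: aaa[q3]aa#aaaaa (head 3)
Step 70: aa[q3]aaa#aaaaa (head 2)
Step 71: a[q3]aaaa#aaaaa (head 1)
Step 72: [q3]aaaaa#aaaaa (head 0)
Step 73: [q3]□aaaaa#aaaaa (head -1)
Step 74: □[qA]aaaaa#aaaaa (head 0)
The machine is in qA, so it halts and accepts.
It halts after 74 steps.

Final answer: Yes - halts after 74 steps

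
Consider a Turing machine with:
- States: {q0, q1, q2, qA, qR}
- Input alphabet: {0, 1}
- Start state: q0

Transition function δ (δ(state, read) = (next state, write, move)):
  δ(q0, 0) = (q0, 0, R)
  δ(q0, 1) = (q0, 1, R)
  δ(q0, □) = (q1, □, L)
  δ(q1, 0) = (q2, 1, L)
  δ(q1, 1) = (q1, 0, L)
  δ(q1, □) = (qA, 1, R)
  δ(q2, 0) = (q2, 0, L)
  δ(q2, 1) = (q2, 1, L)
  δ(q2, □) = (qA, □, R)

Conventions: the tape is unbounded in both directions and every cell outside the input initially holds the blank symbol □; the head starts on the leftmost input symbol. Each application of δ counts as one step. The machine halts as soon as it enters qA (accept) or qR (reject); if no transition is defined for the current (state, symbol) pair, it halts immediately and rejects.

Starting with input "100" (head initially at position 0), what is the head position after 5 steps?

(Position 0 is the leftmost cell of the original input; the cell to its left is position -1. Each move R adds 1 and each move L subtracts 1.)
Step 0: [q0]100 (head at position 0)
Step 1: δ(q0, 1) = (q0, 1, R)  ⊢  1[q0]00 (head at position 1)
Step 2: δ(q0, 0) = (q0, 0, R)  ⊢  10[q0]0 (head at position 2)
Step 3: δ(q0, 0) = (q0, 0, R)  ⊢  100[q0]□ (head at position 3)
Step 4: δ(q0, □) = (q1, □, L)  ⊢  10[q1]0□ (head at position 2)
Step 5: δ(q1, 0) = (q2, 1, L)  ⊢  1[q2]01□ (head at position 1)
Head position after 5 steps: 1

Final answer: Position 1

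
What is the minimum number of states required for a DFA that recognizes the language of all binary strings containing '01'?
Language: binary strings containing '01'
Lower bound (Myhill–Nerode): the prefixes ε, 0, 01 are pairwise distinguishable:
  ε vs 01: suffix ε distinguishes them (ε is rejected, 01 is accepted)
  0 vs 01: suffix ε distinguishes them (0 is rejected, 01 is accepted)
  ε vs 0: suffix 1 distinguishes them (ε·1 = 1 is rejected, 0·1 = 01 is accepted)
So any DFA needs at least 3 states.
Upper bound: a DFA with 3 states exists (one state per class above: 'no progress', 'last symbol 0', and 'seen 01' (accepting sink)).
Minimum states: 3

Final answer: 3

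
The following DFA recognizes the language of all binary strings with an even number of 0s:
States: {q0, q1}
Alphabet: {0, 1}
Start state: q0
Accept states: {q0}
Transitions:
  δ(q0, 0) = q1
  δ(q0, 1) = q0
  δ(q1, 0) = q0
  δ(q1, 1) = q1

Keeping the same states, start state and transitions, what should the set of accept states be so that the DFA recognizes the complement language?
The DFA is complete (every state has a transition on every symbol), so the complement
is recognized by the same DFA with accepting and non-accepting states swapped.
Original accept states: {q0}
Complement accept states = All states - Original accept states
= {q0, q1} - {q0}
= {q1}
Complement language: strings with an ODD number of 0s

Final answer: {q1}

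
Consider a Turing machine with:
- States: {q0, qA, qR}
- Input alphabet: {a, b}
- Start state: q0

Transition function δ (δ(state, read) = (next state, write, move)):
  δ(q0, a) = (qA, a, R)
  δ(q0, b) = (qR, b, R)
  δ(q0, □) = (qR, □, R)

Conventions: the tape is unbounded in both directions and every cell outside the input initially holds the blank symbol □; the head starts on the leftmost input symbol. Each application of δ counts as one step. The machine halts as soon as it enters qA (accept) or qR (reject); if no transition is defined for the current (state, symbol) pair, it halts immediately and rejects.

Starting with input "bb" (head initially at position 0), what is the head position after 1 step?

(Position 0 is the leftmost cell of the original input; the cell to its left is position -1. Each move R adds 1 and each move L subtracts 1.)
Step 0: [q0]bb (head at position 0)
Step 1: δ(q0, b) = (qR, b, R)  ⊢  b[qR]b (head at position 1)
Head position after 1 step: 1

Final answer: Position 1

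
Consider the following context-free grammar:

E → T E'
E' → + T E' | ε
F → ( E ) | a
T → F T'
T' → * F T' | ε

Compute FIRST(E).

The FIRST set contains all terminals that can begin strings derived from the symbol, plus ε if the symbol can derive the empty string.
FIRST(F): F → ( E ) contributes '(' and F → a contributes 'a', so FIRST(F) = {(, a}. F is not nullable.
FIRST(T): T → F T' begins with F, and F is not nullable, so FIRST(T) = FIRST(F) = {(, a}.
FIRST(E): E → T E' begins with T, and T is not nullable, so FIRST(E) = FIRST(T) = {(, a}.

Final answer: {(, a}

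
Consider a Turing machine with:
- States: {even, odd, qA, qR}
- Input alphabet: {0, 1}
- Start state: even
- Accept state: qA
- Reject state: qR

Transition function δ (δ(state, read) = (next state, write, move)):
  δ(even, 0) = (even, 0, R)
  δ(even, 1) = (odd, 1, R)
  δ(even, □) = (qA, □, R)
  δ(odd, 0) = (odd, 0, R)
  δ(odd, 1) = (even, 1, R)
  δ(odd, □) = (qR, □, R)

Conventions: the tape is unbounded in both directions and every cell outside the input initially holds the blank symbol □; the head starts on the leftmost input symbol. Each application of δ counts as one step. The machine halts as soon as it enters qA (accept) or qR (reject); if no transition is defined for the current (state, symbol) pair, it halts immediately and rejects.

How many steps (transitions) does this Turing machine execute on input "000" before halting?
Step 0: [even]000 (head at position 0)
Step 1: δ(even, 0) = (even, 0, R)  ⊢  0[even]00 (head at position 1)
Step 2: δ(even, 0) = (even, 0, R)  ⊢  00[even]0 (head at position 2)
Step 3: δ(even, 0) = (even, 0, R)  ⊢  000[even]□ (head at position 3)
Step 4: δ(even, □) = (qA, □, R)  ⊢  000□[qA]□ (head at position 4)
The machine is in qA, so it halts and accepts.
Number of transitions executed: 4.

Final answer: 4 steps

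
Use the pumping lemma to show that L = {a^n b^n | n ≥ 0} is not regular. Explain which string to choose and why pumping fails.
Language: L = {a^n b^n | n ≥ 0} (equal numbers of a's followed by b's)
Step 1: Assume for contradiction that L is regular, with pumping length p.
Step 2: Choose s = a^p b^p. Then s ∈ L (it has p a's followed by p b's) and |s| ≥ p.
Step 3: Consider any decomposition s = xyz with |xy| ≤ p and |y| > 0. Since |xy| ≤ p and the first p symbols of s are all a's, y = a^k for some k with 1 ≤ k ≤ p.
Step 4: Pumping up (i = 2): xy²z = a^(p+k) b^p, which has more a's than b's, so xy²z ∉ L.
This contradicts the pumping lemma, so L is not regular.

Final answer: Choose s = a^p b^p. Since |xy| ≤ p, y = a^k with k ≥ 1. Then xy²z = a^(p+k) b^p ∉ L.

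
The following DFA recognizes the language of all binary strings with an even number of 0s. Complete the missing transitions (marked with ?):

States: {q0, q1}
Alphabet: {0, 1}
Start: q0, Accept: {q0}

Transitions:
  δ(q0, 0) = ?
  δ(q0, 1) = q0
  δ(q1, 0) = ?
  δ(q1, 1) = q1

What each state remembers (consistent with the given transitions and accept states):
  q0: an even number of 0s has been read so far
  q1: an odd number of 0s has been read so far
Filling in the missing entries:
  δ(q0, 0): in q0 (an even number of 0s has been read so far), after reading 0 we have: an odd number of 0s has been read so far → q1
  δ(q1, 0): in q1 (an odd number of 0s has been read so far), after reading 0 we have: an even number of 0s has been read so far → q0

Final answer: δ(q0, 0) = q1; δ(q1, 0) = q0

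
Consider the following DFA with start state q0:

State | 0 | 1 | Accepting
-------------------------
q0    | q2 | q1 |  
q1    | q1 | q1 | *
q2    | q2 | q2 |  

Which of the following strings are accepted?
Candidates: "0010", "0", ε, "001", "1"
"0010": q0 → q2 → q2 → q2 → q2; q2 is not accepting → rejected
"0": q0 → q2; q2 is not accepting → rejected
ε: q0; q0 is not accepting → rejected
"001": q0 → q2 → q2 → q2; q2 is not accepting → rejected
"1": q0 → q1; q1 is accepting → accepted

Final answer: "1"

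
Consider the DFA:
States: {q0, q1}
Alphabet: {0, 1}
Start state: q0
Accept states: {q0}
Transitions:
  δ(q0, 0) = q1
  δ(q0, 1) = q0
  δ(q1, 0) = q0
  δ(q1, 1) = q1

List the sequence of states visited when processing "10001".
Starting at q0
Read '1': q0 -> q0
Read '0': q0 -> q1
Read '0': q1 -> q0
Read '0': q0 -> q1
Read '1': q1 -> q1

Final answer: q0 -> q0 -> q1 -> q0 -> q1 -> q1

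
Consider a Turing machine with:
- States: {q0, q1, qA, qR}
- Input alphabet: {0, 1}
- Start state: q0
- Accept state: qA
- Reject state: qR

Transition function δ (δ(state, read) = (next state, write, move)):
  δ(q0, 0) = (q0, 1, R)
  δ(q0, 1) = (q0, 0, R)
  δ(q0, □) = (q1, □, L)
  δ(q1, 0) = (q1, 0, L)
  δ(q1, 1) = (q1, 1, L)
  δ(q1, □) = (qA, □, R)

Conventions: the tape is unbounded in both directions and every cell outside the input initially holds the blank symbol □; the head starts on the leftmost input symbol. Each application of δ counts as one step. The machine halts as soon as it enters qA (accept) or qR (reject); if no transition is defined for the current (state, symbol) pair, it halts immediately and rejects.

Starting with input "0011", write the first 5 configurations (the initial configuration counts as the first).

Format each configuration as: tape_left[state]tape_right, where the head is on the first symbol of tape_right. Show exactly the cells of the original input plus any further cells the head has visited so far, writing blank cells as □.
Step 0: [q0]0011 (head at position 0)
Step 1: δ(q0, 0) = (q0, 1, R)  ⊢  1[q0]011 (head at position 1)
Step 2: δ(q0, 0) = (q0, 1, R)  ⊢  11[q0]11 (head at position 2)
Step 3: δ(q0, 1) = (q0, 0, R)  ⊢  110[q0]1 (head at position 3)
Step 4: δ(q0, 1) = (q0, 0, R)  ⊢  1100[q0]□ (head at position 4)

Final answer: [q0]0011 ⊢ 1[q0]011 ⊢ 11[q0]11 ⊢ 110[q0]1 ⊢ 1100[q0]□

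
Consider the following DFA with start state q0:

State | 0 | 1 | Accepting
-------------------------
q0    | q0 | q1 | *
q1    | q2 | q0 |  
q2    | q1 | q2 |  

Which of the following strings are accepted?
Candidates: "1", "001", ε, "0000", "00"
"1": q0 → q1; q1 is not accepting → rejected
"001": q0 → q0 → q0 → q1; q1 is not accepting → rejected
ε: q0; q0 is accepting → accepted
"0000": q0 → q0 → q0 → q0 → q0; q0 is accepting → accepted
"00": q0 → q0 → q0; q0 is accepting → accepted

Final answer: ε, "0000", "00"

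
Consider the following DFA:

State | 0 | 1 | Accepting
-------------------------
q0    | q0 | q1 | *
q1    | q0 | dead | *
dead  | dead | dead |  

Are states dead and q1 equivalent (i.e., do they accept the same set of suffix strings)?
Try the suffix ε (the empty string).
From dead: dead — not accepting.
From q1: q1 — accepting.
The two states disagree on this suffix, so they are not equivalent.

Final answer: No. Distinguishing string: ε (the empty string) - accepted from q1 but not from dead.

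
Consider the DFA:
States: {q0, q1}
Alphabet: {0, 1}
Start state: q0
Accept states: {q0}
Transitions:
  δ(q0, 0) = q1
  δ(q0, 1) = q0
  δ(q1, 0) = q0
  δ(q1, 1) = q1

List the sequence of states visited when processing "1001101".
Starting at q0
Read '1': q0 -> q0
Read '0': q0 -> q1
Read '0': q1 -> q0
Read '1': q0 -> q0
Read '1': q0 -> q0
Read '0': q0 -> q1
Read '1': q1 -> q1

Final answer: q0 -> q0 -> q1 -> q0 -> q0 -> q0 -> q1 -> q1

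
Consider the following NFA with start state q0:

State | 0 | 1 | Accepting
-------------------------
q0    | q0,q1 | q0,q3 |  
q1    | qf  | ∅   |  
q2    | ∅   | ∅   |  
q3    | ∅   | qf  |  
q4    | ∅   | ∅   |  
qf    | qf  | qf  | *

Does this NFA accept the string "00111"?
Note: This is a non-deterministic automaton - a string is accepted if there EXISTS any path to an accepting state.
Track the set of states the NFA could be in: start {q0}
Read '0': {q0} → {q0, q1}
Read '0': {q0, q1} → {q0, q1, qf}
Read '1': {q0, q1, qf} → {q0, q3, qf}
Read '1': {q0, q3, qf} → {q0, q3, qf}
Read '1': {q0, q3, qf} → {q0, q3, qf}
Final set {q0, q3, qf} contains accepting state(s) {qf} → accepted.

Final answer: Yes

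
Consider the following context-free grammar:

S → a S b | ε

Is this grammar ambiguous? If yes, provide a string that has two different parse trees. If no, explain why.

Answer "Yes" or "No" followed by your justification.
At every step exactly one production applies: if the remaining string to generate is non-empty it starts with a and ends with b, forcing S → a S b; if it is empty, S → ε is forced. Hence each string a^n b^n has exactly one derivation (S → a S b applied n times, then S → ε) and one parse tree.

Final answer: No - the grammar is unambiguous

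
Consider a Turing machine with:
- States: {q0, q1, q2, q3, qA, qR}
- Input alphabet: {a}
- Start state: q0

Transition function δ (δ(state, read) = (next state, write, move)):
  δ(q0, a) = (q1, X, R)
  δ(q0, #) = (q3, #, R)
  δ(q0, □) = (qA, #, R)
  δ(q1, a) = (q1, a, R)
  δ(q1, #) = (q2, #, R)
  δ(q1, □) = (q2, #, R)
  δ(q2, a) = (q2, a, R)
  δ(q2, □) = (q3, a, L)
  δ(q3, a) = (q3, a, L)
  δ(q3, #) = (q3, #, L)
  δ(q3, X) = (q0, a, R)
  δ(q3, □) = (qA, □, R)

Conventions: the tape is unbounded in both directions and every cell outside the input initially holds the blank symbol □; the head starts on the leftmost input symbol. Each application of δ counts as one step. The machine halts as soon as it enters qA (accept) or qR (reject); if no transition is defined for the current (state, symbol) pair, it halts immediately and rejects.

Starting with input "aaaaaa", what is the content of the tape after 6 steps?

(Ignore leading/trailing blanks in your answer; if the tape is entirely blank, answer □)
Step 0: [q0]aaaaaa (head at position 0)
Step 1: δ(q0, a) = (q1, X, R)  ⊢  X[q1]aaaaa (head at position 1)
Step 2: δ(q1, a) = (q1, a, R)  ⊢  Xa[q1]aaaa (head at position 2)
Step 3: δ(q1, a) = (q1, a, R)  ⊢  Xaa[q1]aaa (head at position 3)
Step 4: δ(q1, a) = (q1, a, R)  ⊢  Xaaa[q1]aa (head at position 4)
Step 5: δ(q1, a) = (q1, a, R)  ⊢  Xaaaa[q1]a (head at position 5)
Step 6: δ(q1, a) = (q1, a, R)  ⊢  Xaaaaa[q1]□ (head at position 6)
Tape after 6 steps (ignoring surrounding blanks): Xaaaaa

Final answer: Tape: Xaaaaa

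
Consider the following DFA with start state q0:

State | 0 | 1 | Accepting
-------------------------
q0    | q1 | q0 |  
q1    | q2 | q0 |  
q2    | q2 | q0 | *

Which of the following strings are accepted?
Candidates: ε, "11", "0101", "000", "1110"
ε: q0; q0 is not accepting → rejected
"11": q0 → q0 → q0; q0 is not accepting → rejected
"0101": q0 → q1 → q0 → q1 → q0; q0 is not accepting → rejected
"000": q0 → q1 → q2 → q2; q2 is accepting → accepted
"1110": q0 → q0 → q0 → q0 → q1; q1 is not accepting → rejected

Final answer: "000"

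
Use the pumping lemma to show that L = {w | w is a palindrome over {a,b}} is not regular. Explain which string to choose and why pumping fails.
Language: L = {w | w is a palindrome over {a,b}} (strings that read the same forwards and backwards)
Step 1: Assume for contradiction that L is regular, with pumping length p.
Step 2: Choose s = a^p b a^p. Then s ∈ L (it reads the same forwards and backwards) and |s| ≥ p.
Step 3: Consider any decomposition s = xyz with |xy| ≤ p and |y| > 0. Since |xy| ≤ p and the first p symbols of s are all a's, y = a^k for some k with 1 ≤ k ≤ p.
Step 4: Pumping up (i = 2): xy²z = a^(p+k) b a^p. Its reverse is a^p b a^(p+k) ≠ a^(p+k) b a^p (the single b is no longer in the middle), so xy²z is not a palindrome and xy²z ∉ L.
This contradicts the pumping lemma, so L is not regular.

Final answer: Choose s = a^p b a^p. Since |xy| ≤ p, y = a^k with k ≥ 1. Then xy²z = a^(p+k) b a^p is not a palindrome, so ∉ L.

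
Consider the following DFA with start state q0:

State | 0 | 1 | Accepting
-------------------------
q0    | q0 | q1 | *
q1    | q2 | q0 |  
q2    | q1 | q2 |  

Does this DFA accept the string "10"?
Start in q0.
Read '1': q0 → q1
Read '0': q1 → q2
Final state q2 is not accepting, so the string is rejected.

Final answer: No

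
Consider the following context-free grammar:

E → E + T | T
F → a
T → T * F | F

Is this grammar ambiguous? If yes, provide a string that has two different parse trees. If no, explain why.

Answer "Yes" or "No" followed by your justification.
This is the standard stratified expression grammar: '+' is introduced only by the left-recursive rule E → E + T and '*' only by the left-recursive rule T → T * F, with F → a. For any string, the last '+' must be the one produced at the root E (everything after it is a T containing no '+'), and likewise within each T the last '*' is produced at its root. This fixes the parse tree uniquely (left-associative, '*' binding tighter than '+'), so every string has exactly one parse tree.

Final answer: No - the grammar is unambiguous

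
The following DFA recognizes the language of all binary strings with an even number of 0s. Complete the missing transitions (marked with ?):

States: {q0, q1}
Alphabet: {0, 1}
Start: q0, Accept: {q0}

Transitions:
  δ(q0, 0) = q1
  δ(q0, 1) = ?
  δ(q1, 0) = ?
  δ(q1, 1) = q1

What each state remembers (consistent with the given transitions and accept states):
  q0: an even number of 0s has been read so far
  q1: an odd number of 0s has been read so far
Filling in the missing entries:
  δ(q0, 1): in q0 (an even number of 0s has been read so far), after reading 1 we have: an even number of 0s has been read so far → q0
  δ(q1, 0): in q1 (an odd number of 0s has been read so far), after reading 0 we have: an even number of 0s has been read so far → q0

Final answer: δ(q0, 1) = q0; δ(q1, 0) = q0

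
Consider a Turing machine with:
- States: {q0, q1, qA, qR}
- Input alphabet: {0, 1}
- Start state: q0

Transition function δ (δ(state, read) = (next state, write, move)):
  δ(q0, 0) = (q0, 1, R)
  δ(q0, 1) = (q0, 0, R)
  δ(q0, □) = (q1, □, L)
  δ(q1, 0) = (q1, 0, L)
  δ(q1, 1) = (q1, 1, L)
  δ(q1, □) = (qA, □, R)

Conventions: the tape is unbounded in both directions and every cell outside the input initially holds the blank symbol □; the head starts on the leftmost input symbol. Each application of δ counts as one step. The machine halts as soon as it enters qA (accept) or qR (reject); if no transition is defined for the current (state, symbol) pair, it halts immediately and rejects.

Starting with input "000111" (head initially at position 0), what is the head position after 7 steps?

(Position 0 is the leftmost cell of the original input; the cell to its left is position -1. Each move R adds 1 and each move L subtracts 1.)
Step 0: [q0]000111 (head at position 0)
Step 1: δ(q0, 0) = (q0, 1, R)  ⊢  1[q0]00111 (head at position 1)
Step 2: δ(q0, 0) = (q0, 1, R)  ⊢  11[q0]0111 (head at position 2)
Step 3: δ(q0, 0) = (q0, 1, R)  ⊢  111[q0]111 (head at position 3)
Step 4: δ(q0, 1) = (q0, 0, R)  ⊢  1110[q0]11 (head at position 4)
Step 5: δ(q0, 1) = (q0, 0, R)  ⊢  11100[q0]1 (head at position 5)
Step 6: δ(q0, 1) = (q0, 0, R)  ⊢  111000[q0]□ (head at position 6)
Step 7: δ(q0, □) = (q1, □, L)  ⊢  11100[q1]0□ (head at position 5)
Head position after 7 steps: 5

Final answer: Position 5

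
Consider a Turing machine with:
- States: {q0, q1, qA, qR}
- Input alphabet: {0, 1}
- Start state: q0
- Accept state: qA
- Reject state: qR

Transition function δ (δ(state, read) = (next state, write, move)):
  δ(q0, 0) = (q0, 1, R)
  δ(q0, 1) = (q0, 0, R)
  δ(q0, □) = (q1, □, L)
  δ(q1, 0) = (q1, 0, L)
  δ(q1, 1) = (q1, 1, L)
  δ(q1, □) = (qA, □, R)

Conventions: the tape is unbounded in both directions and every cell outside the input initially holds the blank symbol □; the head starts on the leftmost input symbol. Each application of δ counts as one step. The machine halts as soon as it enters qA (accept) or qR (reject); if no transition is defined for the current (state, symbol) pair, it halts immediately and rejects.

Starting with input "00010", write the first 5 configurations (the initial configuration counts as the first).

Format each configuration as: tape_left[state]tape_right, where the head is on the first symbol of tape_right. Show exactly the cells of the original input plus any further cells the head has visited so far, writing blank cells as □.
Step 0: [q0]00010 (head at position 0)
Step 1: δ(q0, 0) = (q0, 1, R)  ⊢  1[q0]0010 (head at position 1)
Step 2: δ(q0, 0) = (q0, 1, R)  ⊢  11[q0]010 (head at position 2)
Step 3: δ(q0, 0) = (q0, 1, R)  ⊢  111[q0]10 (head at position 3)
Step 4: δ(q0, 1) = (q0, 0, R)  ⊢  1110[q0]0 (head at position 4)

Final answer: [q0]00010 ⊢ 1[q0]0010 ⊢ 11[q0]010 ⊢ 111[q0]10 ⊢ 1110[q0]0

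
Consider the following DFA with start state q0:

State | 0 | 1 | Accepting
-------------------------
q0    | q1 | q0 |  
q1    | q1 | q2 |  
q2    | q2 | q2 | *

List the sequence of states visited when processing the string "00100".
q0 → q1 → q1 → q2 → q2 → q2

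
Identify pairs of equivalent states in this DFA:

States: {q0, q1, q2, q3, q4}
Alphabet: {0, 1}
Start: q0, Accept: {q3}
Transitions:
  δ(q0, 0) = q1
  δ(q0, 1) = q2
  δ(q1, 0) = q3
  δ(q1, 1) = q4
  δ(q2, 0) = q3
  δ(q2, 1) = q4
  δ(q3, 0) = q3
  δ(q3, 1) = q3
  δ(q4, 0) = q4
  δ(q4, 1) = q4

Using the table-filling algorithm:
Round 0 – mark pairs where exactly one state is accepting: (q0,q3), (q1,q3), (q2,q3), (q3,q4)
Round 1 – newly marked: (q0,q1) [on 0: q1 vs q3, already marked]; (q0,q2) [on 0: q1 vs q3, already marked]; (q1,q4) [on 0: q3 vs q4, already marked]; (q2,q4) [on 0: q3 vs q4, already marked]
Round 2 – newly marked: (q0,q4) [on 0: q1 vs q4, already marked]
No further pairs can be marked.
(q1, q2) unmarked: δ(q1,0)=q3, δ(q2,0)=q3; δ(q1,1)=q4, δ(q2,1)=q4 → equivalent
Equivalent pairs: (q1, q2)

Final answer: Equivalent pairs: (q1, q2)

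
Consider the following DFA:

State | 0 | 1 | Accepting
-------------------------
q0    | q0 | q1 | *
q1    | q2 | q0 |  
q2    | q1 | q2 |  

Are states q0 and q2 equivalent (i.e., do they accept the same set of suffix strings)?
Try the suffix ε (the empty string).
From q0: q0 — accepting.
From q2: q2 — not accepting.
The two states disagree on this suffix, so they are not equivalent.

Final answer: No. Distinguishing string: ε (the empty string) - accepted from q0 but not from q2.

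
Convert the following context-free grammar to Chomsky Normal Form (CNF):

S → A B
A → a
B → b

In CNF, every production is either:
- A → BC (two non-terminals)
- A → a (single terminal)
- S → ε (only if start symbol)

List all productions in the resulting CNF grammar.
The grammar has no ε-productions or unit productions to eliminate.
S → A B is already in CNF (two non-terminals) – keep it.
A → a is already in CNF (single terminal) – keep it.
B → b is already in CNF (single terminal) – keep it.
Resulting CNF grammar (3 productions): A → a; B → b; S → A B

Final answer: A → a; B → b; S → A B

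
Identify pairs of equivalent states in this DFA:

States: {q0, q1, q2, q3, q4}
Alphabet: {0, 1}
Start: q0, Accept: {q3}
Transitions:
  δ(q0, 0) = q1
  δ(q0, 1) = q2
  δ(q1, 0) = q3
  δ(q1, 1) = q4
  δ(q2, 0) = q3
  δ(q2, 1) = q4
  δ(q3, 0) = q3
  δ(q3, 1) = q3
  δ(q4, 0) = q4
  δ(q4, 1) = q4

Using the table-filling algorithm:
Round 0 – mark pairs where exactly one state is accepting: (q0,q3), (q1,q3), (q2,q3), (q3,q4)
Round 1 – newly marked: (q0,q1) [on 0: q1 vs q3, already marked]; (q0,q2) [on 0: q1 vs q3, already marked]; (q1,q4) [on 0: q3 vs q4, already marked]; (q2,q4) [on 0: q3 vs q4, already marked]
Round 2 – newly marked: (q0,q4) [on 0: q1 vs q4, already marked]
No further pairs can be marked.
(q1, q2) unmarked: δ(q1,0)=q3, δ(q2,0)=q3; δ(q1,1)=q4, δ(q2,1)=q4 → equivalent
Equivalent pairs: (q1, q2)

Final answer: Equivalent pairs: (q1, q2)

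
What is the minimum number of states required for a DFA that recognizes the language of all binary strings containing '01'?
Language: binary strings containing '01'
Lower bound (Myhill–Nerode): the prefixes ε, 0, 01 are pairwise distinguishable:
  ε vs 01: suffix ε distinguishes them (ε is rejected, 01 is accepted)
  0 vs 01: suffix ε distinguishes them (0 is rejected, 01 is accepted)
  ε vs 0: suffix 1 distinguishes them (ε·1 = 1 is rejected, 0·1 = 01 is accepted)
So any DFA needs at least 3 states.
Upper bound: a DFA with 3 states exists (one state per class above: 'no progress', 'last symbol 0', and 'seen 01' (accepting sink)).
Minimum states: 3

Final answer: 3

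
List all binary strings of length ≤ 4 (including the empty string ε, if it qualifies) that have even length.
Checking every binary string of length 0 to 4:
  Length 0: accepted: ε | rejected: (none)
  Length 1: accepted: (none) | rejected: 0, 1
  Length 2: accepted: 00, 01, 10, 11 | rejected: (none)
  Length 3: accepted: (none) | rejected: 000, 001, 010, 011, 100, 101, 110, 111
  Length 4: accepted: 0000, 0001, 0010, 0011, 0100, 0101, 0110, 0111, 1000, 1001, 1010, 1011, 1100, 1101, 1110, 1111 | rejected: (none)
Total: 21 string(s).

Final answer: ε, 00, 01, 10, 11, 0000, 0001, 0010, 0011, 0100, 0101, 0110, 0111, 1000, 1001, 1010, 1011, 1100, 1101, 1110, 1111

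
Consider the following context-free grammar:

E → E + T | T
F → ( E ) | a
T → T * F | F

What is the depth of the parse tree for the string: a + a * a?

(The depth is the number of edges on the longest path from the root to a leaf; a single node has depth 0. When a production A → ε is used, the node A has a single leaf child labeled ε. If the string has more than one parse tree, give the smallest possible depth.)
The grammar is unambiguous; the parse tree of a + a * a is:
E → E + T at the root (depth 0).
  Left E (depth 1) → T (2) → F (3) → a (4).
  Right T (depth 1) → T * F; that T (2) → F (3) → a (4); F (2) → a (3).
The longest root-to-leaf paths have 4 edges.
Depth = 4.

Final answer: 4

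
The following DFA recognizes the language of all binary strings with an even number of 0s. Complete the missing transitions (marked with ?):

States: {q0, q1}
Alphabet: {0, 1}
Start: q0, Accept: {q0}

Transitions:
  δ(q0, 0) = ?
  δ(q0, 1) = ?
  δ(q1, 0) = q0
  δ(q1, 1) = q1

What each state remembers (consistent with the given transitions and accept states):
  q0: an even number of 0s has been read so far
  q1: an odd number of 0s has been read so far
Filling in the missing entries:
  δ(q0, 0): in q0 (an even number of 0s has been read so far), after reading 0 we have: an odd number of 0s has been read so far → q1
  δ(q0, 1): in q0 (an even number of 0s has been read so far), after reading 1 we have: an even number of 0s has been read so far → q0

Final answer: δ(q0, 0) = q1; δ(q0, 1) = q0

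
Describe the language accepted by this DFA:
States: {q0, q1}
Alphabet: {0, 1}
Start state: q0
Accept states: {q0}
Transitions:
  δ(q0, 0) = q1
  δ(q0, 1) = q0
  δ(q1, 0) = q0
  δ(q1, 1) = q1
Analyzing the DFA structure:
Start state: q0
Accept states: {q0}
Interpreting what each state remembers (checking against the transitions):
  q0: an even number of 0s has been read so far
  q1: an odd number of 0s has been read so far
  δ(q0, 0): in q0 (an even number of 0s has been read so far), after reading 0 we have: an odd number of 0s has been read so far → q1
  δ(q0, 1): in q0 (an even number of 0s has been read so far), after reading 1 we have: an even number of 0s has been read so far → q0
  δ(q1, 0): in q1 (an odd number of 0s has been read so far), after reading 0 we have: an even number of 0s has been read so far → q0
  δ(q1, 1): in q1 (an odd number of 0s has been read so far), after reading 1 we have: an odd number of 0s has been read so far → q1
A string is accepted iff it ends in {q0}, i.e. an even number of 0s has been read so far.
Language: All binary strings with an even number of 0s

Final answer: All binary strings with an even number of 0s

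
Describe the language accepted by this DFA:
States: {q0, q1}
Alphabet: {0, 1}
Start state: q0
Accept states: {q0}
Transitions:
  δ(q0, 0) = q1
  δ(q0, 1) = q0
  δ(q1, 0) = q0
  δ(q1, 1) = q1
Analyzing the DFA structure:
Start state: q0
Accept states: {q0}
Interpreting what each state remembers (checking against the transitions):
  q0: an even number of 0s has been read so far
  q1: an odd number of 0s has been read so far
  δ(q0, 0): in q0 (an even number of 0s has been read so far), after reading 0 we have: an odd number of 0s has been read so far → q1
  δ(q0, 1): in q0 (an even number of 0s has been read so far), after reading 1 we have: an even number of 0s has been read so far → q0
  δ(q1, 0): in q1 (an odd number of 0s has been read so far), after reading 0 we have: an even number of 0s has been read so far → q0
  δ(q1, 1): in q1 (an odd number of 0s has been read so far), after reading 1 we have: an odd number of 0s has been read so far → q1
A string is accepted iff it ends in {q0}, i.e. an even number of 0s has been read so far.
Language: All binary strings with an even number of 0s

Final answer: All binary strings with an even number of 0s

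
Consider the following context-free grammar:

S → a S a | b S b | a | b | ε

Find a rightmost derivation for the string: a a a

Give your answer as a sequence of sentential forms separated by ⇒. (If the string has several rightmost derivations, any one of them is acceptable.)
Start with S.
Step 1: the rightmost non-terminal is S; apply S → a S a:  a S a
Step 2: the rightmost non-terminal is S; apply S → a:  a a a

Final answer: S ⇒ a S a ⇒ a a a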